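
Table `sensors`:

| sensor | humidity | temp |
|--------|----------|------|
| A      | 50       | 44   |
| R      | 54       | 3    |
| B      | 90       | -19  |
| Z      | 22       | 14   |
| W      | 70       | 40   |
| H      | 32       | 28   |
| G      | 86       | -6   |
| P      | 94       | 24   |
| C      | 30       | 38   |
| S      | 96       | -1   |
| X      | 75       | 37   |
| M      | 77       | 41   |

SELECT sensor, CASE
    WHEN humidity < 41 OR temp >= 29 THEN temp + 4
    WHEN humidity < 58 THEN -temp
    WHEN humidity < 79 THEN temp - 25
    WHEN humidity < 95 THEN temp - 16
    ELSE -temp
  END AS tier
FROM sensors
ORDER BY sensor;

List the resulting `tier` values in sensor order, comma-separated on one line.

48, -35, 42, -22, 32, 45, 8, -3, 1, 44, 41, 18

sensor=A: humidity < 41 OR temp >= 29 → 48
sensor=B: humidity < 95 → -35
sensor=C: humidity < 41 OR temp >= 29 → 42
sensor=G: humidity < 95 → -22
sensor=H: humidity < 41 OR temp >= 29 → 32
sensor=M: humidity < 41 OR temp >= 29 → 45
sensor=P: humidity < 95 → 8
sensor=R: humidity < 58 → -3
sensor=S: ELSE → 1
sensor=W: humidity < 41 OR temp >= 29 → 44
sensor=X: humidity < 41 OR temp >= 29 → 41
sensor=Z: humidity < 41 OR temp >= 29 → 18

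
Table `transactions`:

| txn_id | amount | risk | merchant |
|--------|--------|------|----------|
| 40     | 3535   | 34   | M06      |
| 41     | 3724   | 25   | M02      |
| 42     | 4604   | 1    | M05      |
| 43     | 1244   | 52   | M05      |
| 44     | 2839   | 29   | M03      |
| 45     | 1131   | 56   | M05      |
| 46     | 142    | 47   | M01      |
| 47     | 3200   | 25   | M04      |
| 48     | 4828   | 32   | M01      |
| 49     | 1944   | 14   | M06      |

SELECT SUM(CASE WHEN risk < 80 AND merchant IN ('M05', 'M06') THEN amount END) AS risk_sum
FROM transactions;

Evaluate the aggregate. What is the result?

12458

txn_id=40: ✓ → 3535
txn_id=41: ✗
txn_id=42: ✓ → 4604
txn_id=43: ✓ → 1244
txn_id=44: ✗
txn_id=45: ✓ → 1131
txn_id=46: ✗
txn_id=47: ✗
txn_id=48: ✗
txn_id=49: ✓ → 1944
risk_sum = 3535 + 4604 + 1244 + 1131 + 1944 = 12458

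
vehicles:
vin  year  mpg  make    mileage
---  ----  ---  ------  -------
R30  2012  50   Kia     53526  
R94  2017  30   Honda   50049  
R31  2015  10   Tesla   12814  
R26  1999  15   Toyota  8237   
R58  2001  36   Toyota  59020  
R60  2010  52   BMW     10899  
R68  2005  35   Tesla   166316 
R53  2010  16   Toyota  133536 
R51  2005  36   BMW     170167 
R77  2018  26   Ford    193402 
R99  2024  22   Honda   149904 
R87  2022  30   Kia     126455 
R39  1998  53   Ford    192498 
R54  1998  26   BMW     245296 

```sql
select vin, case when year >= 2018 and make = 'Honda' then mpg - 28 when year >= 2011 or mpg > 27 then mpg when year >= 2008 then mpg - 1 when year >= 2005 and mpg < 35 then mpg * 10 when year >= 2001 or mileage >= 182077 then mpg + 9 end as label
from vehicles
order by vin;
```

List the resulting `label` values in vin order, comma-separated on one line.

vin=R26: (no match → NULL) → NULL
vin=R30: year >= 2011 or mpg > 27 → 50
vin=R31: year >= 2011 or mpg > 27 → 10
vin=R39: year >= 2011 or mpg > 27 → 53
vin=R51: year >= 2011 or mpg > 27 → 36
vin=R53: year >= 2008 → 15
vin=R54: year >= 2001 or mileage >= 182077 → 35
vin=R58: year >= 2011 or mpg > 27 → 36
vin=R60: year >= 2011 or mpg > 27 → 52
vin=R68: year >= 2011 or mpg > 27 → 35
vin=R77: year >= 2011 or mpg > 27 → 26
vin=R87: year >= 2011 or mpg > 27 → 30
vin=R94: year >= 2011 or mpg > 27 → 30
vin=R99: year >= 2018 and make = 'Honda' → -6

NULL, 50, 10, 53, 36, 15, 35, 36, 52, 35, 26, 30, 30, -6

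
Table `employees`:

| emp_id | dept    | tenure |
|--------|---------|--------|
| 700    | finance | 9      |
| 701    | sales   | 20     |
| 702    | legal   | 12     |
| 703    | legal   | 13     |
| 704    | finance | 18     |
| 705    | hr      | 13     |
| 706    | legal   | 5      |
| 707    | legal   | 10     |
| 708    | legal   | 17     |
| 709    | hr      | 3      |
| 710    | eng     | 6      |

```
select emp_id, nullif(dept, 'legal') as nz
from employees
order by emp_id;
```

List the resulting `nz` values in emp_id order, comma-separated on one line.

finance, sales, NULL, NULL, finance, hr, NULL, NULL, NULL, hr, eng

emp_id=700: dept=finance vs legal: differ → finance
emp_id=701: dept=sales vs legal: differ → sales
emp_id=702: dept=legal vs legal: equal → NULL
emp_id=703: dept=legal vs legal: equal → NULL
emp_id=704: dept=finance vs legal: differ → finance
emp_id=705: dept=hr vs legal: differ → hr
emp_id=706: dept=legal vs legal: equal → NULL
emp_id=707: dept=legal vs legal: equal → NULL
emp_id=708: dept=legal vs legal: equal → NULL
emp_id=709: dept=hr vs legal: differ → hr
emp_id=710: dept=eng vs legal: differ → eng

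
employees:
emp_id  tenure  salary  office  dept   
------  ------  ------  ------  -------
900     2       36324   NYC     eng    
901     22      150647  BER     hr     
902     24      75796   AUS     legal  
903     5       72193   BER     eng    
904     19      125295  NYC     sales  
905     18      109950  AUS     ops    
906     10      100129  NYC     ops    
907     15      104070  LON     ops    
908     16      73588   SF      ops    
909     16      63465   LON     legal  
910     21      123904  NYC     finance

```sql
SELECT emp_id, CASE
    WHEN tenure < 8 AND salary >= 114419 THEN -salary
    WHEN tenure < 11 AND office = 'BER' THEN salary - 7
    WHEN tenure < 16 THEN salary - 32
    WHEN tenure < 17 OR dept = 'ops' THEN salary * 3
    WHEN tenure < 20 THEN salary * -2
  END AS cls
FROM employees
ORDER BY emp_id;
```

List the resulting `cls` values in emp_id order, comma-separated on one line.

emp_id=900: tenure < 16 → 36292
emp_id=901: (no match → NULL) → NULL
emp_id=902: (no match → NULL) → NULL
emp_id=903: tenure < 11 AND office = 'BER' → 72186
emp_id=904: tenure < 20 → -250590
emp_id=905: tenure < 17 OR dept = 'ops' → 329850
emp_id=906: tenure < 16 → 100097
emp_id=907: tenure < 16 → 104038
emp_id=908: tenure < 17 OR dept = 'ops' → 220764
emp_id=909: tenure < 17 OR dept = 'ops' → 190395
emp_id=910: (no match → NULL) → NULL

36292, NULL, NULL, 72186, -250590, 329850, 100097, 104038, 220764, 190395, NULL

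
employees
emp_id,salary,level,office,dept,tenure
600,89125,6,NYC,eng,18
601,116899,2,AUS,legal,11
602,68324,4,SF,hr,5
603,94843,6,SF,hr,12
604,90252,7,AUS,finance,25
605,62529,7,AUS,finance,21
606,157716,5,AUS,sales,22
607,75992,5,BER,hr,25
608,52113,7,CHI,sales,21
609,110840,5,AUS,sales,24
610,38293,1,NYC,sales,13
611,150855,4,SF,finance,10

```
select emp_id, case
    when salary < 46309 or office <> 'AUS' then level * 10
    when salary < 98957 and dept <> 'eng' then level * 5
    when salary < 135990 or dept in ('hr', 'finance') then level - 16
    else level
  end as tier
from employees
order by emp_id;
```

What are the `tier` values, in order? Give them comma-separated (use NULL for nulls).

60, -14, 40, 60, 35, 35, 5, 50, 70, -11, 10, 40

emp_id=600: salary < 46309 or office <> 'AUS' → 60
emp_id=601: salary < 135990 or dept in ('hr', 'finance') → -14
emp_id=602: salary < 46309 or office <> 'AUS' → 40
emp_id=603: salary < 46309 or office <> 'AUS' → 60
emp_id=604: salary < 98957 and dept <> 'eng' → 35
emp_id=605: salary < 98957 and dept <> 'eng' → 35
emp_id=606: ELSE → 5
emp_id=607: salary < 46309 or office <> 'AUS' → 50
emp_id=608: salary < 46309 or office <> 'AUS' → 70
emp_id=609: salary < 135990 or dept in ('hr', 'finance') → -11
emp_id=610: salary < 46309 or office <> 'AUS' → 10
emp_id=611: salary < 46309 or office <> 'AUS' → 40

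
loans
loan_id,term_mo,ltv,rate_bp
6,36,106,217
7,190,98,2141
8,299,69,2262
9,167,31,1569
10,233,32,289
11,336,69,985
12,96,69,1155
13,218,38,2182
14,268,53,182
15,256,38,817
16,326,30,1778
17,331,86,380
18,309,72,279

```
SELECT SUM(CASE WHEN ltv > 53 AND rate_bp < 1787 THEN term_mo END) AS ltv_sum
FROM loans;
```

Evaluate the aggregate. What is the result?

1108

loan_id=6: ✓ → 36
loan_id=7: ✗
loan_id=8: ✗
loan_id=9: ✗
loan_id=10: ✗
loan_id=11: ✓ → 336
loan_id=12: ✓ → 96
loan_id=13: ✗
loan_id=14: ✗
loan_id=15: ✗
loan_id=16: ✗
loan_id=17: ✓ → 331
loan_id=18: ✓ → 309
ltv_sum = 36 + 336 + 96 + 331 + 309 = 1108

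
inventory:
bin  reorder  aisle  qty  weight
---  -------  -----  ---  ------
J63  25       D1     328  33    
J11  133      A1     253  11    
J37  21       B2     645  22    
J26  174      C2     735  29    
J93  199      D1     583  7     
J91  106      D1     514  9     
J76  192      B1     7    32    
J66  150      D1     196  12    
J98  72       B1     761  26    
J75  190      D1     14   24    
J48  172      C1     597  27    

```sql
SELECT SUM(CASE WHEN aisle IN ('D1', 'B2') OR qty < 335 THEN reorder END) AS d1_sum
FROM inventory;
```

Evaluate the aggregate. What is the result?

1016

bin=J63: ✓ → 25
bin=J11: ✓ → 133
bin=J37: ✓ → 21
bin=J26: ✗
bin=J93: ✓ → 199
bin=J91: ✓ → 106
bin=J76: ✓ → 192
bin=J66: ✓ → 150
bin=J98: ✗
bin=J75: ✓ → 190
bin=J48: ✗
d1_sum = 25 + 133 + 21 + 199 + 106 + 192 + 150 + 190 = 1016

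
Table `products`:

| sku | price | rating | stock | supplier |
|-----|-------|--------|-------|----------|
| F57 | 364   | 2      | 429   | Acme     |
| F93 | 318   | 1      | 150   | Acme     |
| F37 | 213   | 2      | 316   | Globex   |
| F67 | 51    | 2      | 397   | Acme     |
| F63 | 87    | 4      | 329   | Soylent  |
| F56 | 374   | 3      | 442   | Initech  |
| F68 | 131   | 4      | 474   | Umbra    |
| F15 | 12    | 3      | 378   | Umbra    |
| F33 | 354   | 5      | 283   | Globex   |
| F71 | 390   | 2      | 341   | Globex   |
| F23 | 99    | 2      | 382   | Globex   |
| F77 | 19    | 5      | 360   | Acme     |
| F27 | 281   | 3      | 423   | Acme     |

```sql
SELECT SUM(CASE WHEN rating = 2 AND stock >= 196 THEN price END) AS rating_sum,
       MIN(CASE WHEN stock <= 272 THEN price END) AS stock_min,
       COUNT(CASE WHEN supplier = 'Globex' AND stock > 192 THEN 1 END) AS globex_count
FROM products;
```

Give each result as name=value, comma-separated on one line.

rating_sum=1117, stock_min=318, globex_count=4

[rating_sum: rating = 2 AND stock >= 196]
sku=F57: ✓ → 364
sku=F93: ✗
sku=F37: ✓ → 213
sku=F67: ✓ → 51
sku=F63: ✗
sku=F56: ✗
sku=F68: ✗
sku=F15: ✗
sku=F33: ✗
sku=F71: ✓ → 390
sku=F23: ✓ → 99
sku=F77: ✗
sku=F27: ✗
rating_sum = 364 + 213 + 51 + 390 + 99 = 1117
—
[stock_min: stock <= 272]
sku=F57: ✗
sku=F93: ✓ → 318
sku=F37: ✗
sku=F67: ✗
sku=F63: ✗
sku=F56: ✗
sku=F68: ✗
sku=F15: ✗
sku=F33: ✗
sku=F71: ✗
sku=F23: ✗
sku=F77: ✗
sku=F27: ✗
stock_min = MIN(318) = 318
—
[globex_count: supplier = 'Globex' AND stock > 192]
sku=F57: ✗
sku=F93: ✗
sku=F37: ✓ → 1
sku=F67: ✗
sku=F63: ✗
sku=F56: ✗
sku=F68: ✗
sku=F15: ✗
sku=F33: ✓ → 1
sku=F71: ✓ → 1
sku=F23: ✓ → 1
sku=F77: ✗
sku=F27: ✗
globex_count = COUNT(1, 1, 1, 1) = 4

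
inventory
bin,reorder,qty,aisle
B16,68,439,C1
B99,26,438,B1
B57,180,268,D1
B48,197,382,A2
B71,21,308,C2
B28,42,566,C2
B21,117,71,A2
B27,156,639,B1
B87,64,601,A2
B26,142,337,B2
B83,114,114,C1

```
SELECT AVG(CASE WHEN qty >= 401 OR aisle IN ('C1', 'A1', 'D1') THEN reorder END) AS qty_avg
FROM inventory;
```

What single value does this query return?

92.8571428571

bin=B16: ✓ → 68
bin=B99: ✓ → 26
bin=B57: ✓ → 180
bin=B48: ✗
bin=B71: ✗
bin=B28: ✓ → 42
bin=B21: ✗
bin=B27: ✓ → 156
bin=B87: ✓ → 64
bin=B26: ✗
bin=B83: ✓ → 114
qty_avg = (68 + 26 + 180 + 42 + 156 + 64 + 114) / 7 = 92.8571428571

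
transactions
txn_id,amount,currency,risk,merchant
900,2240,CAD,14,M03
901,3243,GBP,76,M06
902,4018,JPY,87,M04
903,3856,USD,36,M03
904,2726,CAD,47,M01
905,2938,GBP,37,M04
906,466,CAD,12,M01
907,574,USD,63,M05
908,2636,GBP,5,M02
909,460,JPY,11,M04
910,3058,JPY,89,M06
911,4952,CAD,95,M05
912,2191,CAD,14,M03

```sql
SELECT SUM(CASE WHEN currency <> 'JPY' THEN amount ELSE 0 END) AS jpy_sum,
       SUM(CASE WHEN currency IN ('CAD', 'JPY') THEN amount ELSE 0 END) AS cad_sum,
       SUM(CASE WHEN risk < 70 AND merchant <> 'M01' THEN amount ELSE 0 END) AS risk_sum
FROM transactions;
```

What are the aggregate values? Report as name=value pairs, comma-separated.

jpy_sum=25822, cad_sum=20111, risk_sum=14895

[jpy_sum: currency <> 'JPY']
txn_id=900: ✓ → 2240
txn_id=901: ✓ → 3243
txn_id=902: ✗
txn_id=903: ✓ → 3856
txn_id=904: ✓ → 2726
txn_id=905: ✓ → 2938
txn_id=906: ✓ → 466
txn_id=907: ✓ → 574
txn_id=908: ✓ → 2636
txn_id=909: ✗
txn_id=910: ✗
txn_id=911: ✓ → 4952
txn_id=912: ✓ → 2191
jpy_sum = 2240 + 3243 + 3856 + 2726 + 2938 + 466 + 574 + 2636 + 4952 + 2191 = 25822
—
[cad_sum: currency IN ('CAD', 'JPY')]
txn_id=900: ✓ → 2240
txn_id=901: ✗
txn_id=902: ✓ → 4018
txn_id=903: ✗
txn_id=904: ✓ → 2726
txn_id=905: ✗
txn_id=906: ✓ → 466
txn_id=907: ✗
txn_id=908: ✗
txn_id=909: ✓ → 460
txn_id=910: ✓ → 3058
txn_id=911: ✓ → 4952
txn_id=912: ✓ → 2191
cad_sum = 2240 + 4018 + 2726 + 466 + 460 + 3058 + 4952 + 2191 = 20111
—
[risk_sum: risk < 70 AND merchant <> 'M01']
txn_id=900: ✓ → 2240
txn_id=901: ✗
txn_id=902: ✗
txn_id=903: ✓ → 3856
txn_id=904: ✗
txn_id=905: ✓ → 2938
txn_id=906: ✗
txn_id=907: ✓ → 574
txn_id=908: ✓ → 2636
txn_id=909: ✓ → 460
txn_id=910: ✗
txn_id=911: ✗
txn_id=912: ✓ → 2191
risk_sum = 2240 + 3856 + 2938 + 574 + 2636 + 460 + 2191 = 14895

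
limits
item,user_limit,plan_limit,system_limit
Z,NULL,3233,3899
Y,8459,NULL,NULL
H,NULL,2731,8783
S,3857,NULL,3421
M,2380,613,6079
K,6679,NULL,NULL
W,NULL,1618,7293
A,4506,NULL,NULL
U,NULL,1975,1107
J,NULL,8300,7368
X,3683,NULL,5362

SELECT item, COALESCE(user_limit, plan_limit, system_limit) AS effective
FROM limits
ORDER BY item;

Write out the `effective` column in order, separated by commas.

4506, 2731, 8300, 6679, 2380, 3857, 1975, 1618, 3683, 8459, 3233

item=A: user_limit=4506 → 4506
item=H: user_limit=NULL, plan_limit=2731 → 2731
item=J: user_limit=NULL, plan_limit=8300 → 8300
item=K: user_limit=6679 → 6679
item=M: user_limit=2380 → 2380
item=S: user_limit=3857 → 3857
item=U: user_limit=NULL, plan_limit=1975 → 1975
item=W: user_limit=NULL, plan_limit=1618 → 1618
item=X: user_limit=3683 → 3683
item=Y: user_limit=8459 → 8459
item=Z: user_limit=NULL, plan_limit=3233 → 3233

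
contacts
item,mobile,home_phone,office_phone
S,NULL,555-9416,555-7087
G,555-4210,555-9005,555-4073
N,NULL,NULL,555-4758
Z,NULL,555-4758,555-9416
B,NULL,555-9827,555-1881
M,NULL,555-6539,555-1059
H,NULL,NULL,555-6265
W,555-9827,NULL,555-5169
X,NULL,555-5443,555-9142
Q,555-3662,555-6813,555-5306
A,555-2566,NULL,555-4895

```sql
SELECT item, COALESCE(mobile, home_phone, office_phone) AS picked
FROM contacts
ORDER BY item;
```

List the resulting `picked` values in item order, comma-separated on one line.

item=A: mobile=555-2566 → 555-2566
item=B: mobile=NULL, home_phone=555-9827 → 555-9827
item=G: mobile=555-4210 → 555-4210
item=H: mobile=NULL, home_phone=NULL, office_phone=555-6265 → 555-6265
item=M: mobile=NULL, home_phone=555-6539 → 555-6539
item=N: mobile=NULL, home_phone=NULL, office_phone=555-4758 → 555-4758
item=Q: mobile=555-3662 → 555-3662
item=S: mobile=NULL, home_phone=555-9416 → 555-9416
item=W: mobile=555-9827 → 555-9827
item=X: mobile=NULL, home_phone=555-5443 → 555-5443
item=Z: mobile=NULL, home_phone=555-4758 → 555-4758

555-2566, 555-9827, 555-4210, 555-6265, 555-6539, 555-4758, 555-3662, 555-9416, 555-9827, 555-5443, 555-4758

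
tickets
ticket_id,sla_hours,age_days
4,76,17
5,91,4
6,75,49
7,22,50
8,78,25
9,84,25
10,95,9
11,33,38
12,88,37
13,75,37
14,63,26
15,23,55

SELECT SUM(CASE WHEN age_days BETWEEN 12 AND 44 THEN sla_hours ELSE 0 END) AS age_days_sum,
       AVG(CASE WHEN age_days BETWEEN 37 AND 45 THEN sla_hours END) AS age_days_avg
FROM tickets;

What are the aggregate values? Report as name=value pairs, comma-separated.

[age_days_sum: age_days BETWEEN 12 AND 44]
ticket_id=4: ✓ → 76
ticket_id=5: ✗
ticket_id=6: ✗
ticket_id=7: ✗
ticket_id=8: ✓ → 78
ticket_id=9: ✓ → 84
ticket_id=10: ✗
ticket_id=11: ✓ → 33
ticket_id=12: ✓ → 88
ticket_id=13: ✓ → 75
ticket_id=14: ✓ → 63
ticket_id=15: ✗
age_days_sum = 76 + 78 + 84 + 33 + 88 + 75 + 63 = 497
—
[age_days_avg: age_days BETWEEN 37 AND 45]
ticket_id=4: ✗
ticket_id=5: ✗
ticket_id=6: ✗
ticket_id=7: ✗
ticket_id=8: ✗
ticket_id=9: ✗
ticket_id=10: ✗
ticket_id=11: ✓ → 33
ticket_id=12: ✓ → 88
ticket_id=13: ✓ → 75
ticket_id=14: ✗
ticket_id=15: ✗
age_days_avg = (33 + 88 + 75) / 3 = 65.3333333333

age_days_sum=497, age_days_avg=65.3333333333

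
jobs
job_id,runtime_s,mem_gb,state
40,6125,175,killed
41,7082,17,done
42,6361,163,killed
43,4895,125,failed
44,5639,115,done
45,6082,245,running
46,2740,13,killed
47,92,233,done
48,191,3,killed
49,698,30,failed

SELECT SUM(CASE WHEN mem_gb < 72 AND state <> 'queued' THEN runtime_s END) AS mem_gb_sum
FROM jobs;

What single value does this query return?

10711

job_id=40: ✗
job_id=41: ✓ → 7082
job_id=42: ✗
job_id=43: ✗
job_id=44: ✗
job_id=45: ✗
job_id=46: ✓ → 2740
job_id=47: ✗
job_id=48: ✓ → 191
job_id=49: ✓ → 698
mem_gb_sum = 7082 + 2740 + 191 + 698 = 10711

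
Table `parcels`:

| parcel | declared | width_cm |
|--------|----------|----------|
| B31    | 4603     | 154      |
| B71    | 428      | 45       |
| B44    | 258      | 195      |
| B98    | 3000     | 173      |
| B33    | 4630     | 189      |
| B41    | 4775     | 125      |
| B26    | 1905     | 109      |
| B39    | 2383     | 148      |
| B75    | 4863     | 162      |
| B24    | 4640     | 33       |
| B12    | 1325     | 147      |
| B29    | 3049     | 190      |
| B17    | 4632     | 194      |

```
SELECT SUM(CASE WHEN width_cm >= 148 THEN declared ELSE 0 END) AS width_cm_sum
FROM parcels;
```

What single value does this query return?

parcel=B31: ✓ → 4603
parcel=B71: ✗
parcel=B44: ✓ → 258
parcel=B98: ✓ → 3000
parcel=B33: ✓ → 4630
parcel=B41: ✗
parcel=B26: ✗
parcel=B39: ✓ → 2383
parcel=B75: ✓ → 4863
parcel=B24: ✗
parcel=B12: ✗
parcel=B29: ✓ → 3049
parcel=B17: ✓ → 4632
width_cm_sum = 4603 + 258 + 3000 + 4630 + 2383 + 4863 + 3049 + 4632 = 27418

27418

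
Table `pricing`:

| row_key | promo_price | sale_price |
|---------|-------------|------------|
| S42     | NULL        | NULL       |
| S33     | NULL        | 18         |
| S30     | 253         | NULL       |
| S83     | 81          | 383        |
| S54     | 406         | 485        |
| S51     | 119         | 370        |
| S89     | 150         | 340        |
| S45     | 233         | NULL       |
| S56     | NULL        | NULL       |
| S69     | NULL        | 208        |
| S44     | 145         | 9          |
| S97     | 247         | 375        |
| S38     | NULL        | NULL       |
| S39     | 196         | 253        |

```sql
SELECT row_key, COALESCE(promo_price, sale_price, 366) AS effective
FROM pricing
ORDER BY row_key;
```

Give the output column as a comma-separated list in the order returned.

253, 18, 366, 196, 366, 145, 233, 119, 406, 366, 208, 81, 150, 247

row_key=S30: promo_price=253 → 253
row_key=S33: promo_price=NULL, sale_price=18 → 18
row_key=S38: promo_price=NULL, sale_price=NULL, → literal 366 → 366
row_key=S39: promo_price=196 → 196
row_key=S42: promo_price=NULL, sale_price=NULL, → literal 366 → 366
row_key=S44: promo_price=145 → 145
row_key=S45: promo_price=233 → 233
row_key=S51: promo_price=119 → 119
row_key=S54: promo_price=406 → 406
row_key=S56: promo_price=NULL, sale_price=NULL, → literal 366 → 366
row_key=S69: promo_price=NULL, sale_price=208 → 208
row_key=S83: promo_price=81 → 81
row_key=S89: promo_price=150 → 150
row_key=S97: promo_price=247 → 247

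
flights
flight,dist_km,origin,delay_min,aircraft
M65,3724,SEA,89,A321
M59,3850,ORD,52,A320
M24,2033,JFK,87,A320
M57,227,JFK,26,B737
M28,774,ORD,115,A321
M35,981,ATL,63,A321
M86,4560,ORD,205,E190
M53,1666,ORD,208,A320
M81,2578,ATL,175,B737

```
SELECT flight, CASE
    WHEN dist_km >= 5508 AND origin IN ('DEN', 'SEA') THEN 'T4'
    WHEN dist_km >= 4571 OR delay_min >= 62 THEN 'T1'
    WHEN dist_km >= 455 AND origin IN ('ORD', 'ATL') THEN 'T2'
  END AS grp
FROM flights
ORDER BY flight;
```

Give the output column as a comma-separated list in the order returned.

flight=M24: dist_km >= 4571 OR delay_min >= 62 → T1
flight=M28: dist_km >= 4571 OR delay_min >= 62 → T1
flight=M35: dist_km >= 4571 OR delay_min >= 62 → T1
flight=M53: dist_km >= 4571 OR delay_min >= 62 → T1
flight=M57: (no match → NULL) → NULL
flight=M59: dist_km >= 455 AND origin IN ('ORD', 'ATL') → T2
flight=M65: dist_km >= 4571 OR delay_min >= 62 → T1
flight=M81: dist_km >= 4571 OR delay_min >= 62 → T1
flight=M86: dist_km >= 4571 OR delay_min >= 62 → T1

T1, T1, T1, T1, NULL, T2, T1, T1, T1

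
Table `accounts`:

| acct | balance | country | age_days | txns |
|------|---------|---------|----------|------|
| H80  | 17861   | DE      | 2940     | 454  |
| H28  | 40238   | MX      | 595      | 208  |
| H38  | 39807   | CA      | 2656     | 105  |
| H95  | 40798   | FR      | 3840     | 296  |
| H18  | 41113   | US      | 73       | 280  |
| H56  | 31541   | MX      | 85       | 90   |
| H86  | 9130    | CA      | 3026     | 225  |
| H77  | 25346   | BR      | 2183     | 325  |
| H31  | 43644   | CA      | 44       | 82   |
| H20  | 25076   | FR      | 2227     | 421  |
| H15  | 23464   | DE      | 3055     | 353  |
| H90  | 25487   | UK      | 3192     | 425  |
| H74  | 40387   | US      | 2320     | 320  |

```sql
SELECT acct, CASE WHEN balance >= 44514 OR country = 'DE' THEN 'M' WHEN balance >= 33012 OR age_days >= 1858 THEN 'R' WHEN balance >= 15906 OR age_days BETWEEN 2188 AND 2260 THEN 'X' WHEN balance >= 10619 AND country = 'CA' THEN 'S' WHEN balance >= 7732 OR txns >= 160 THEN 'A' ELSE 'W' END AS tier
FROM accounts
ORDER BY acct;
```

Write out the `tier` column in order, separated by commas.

M, R, R, R, R, R, X, R, R, M, R, R, R

acct=H15: balance >= 44514 OR country = 'DE' → M
acct=H18: balance >= 33012 OR age_days >= 1858 → R
acct=H20: balance >= 33012 OR age_days >= 1858 → R
acct=H28: balance >= 33012 OR age_days >= 1858 → R
acct=H31: balance >= 33012 OR age_days >= 1858 → R
acct=H38: balance >= 33012 OR age_days >= 1858 → R
acct=H56: balance >= 15906 OR age_days BETWEEN 2188 AND 2260 → X
acct=H74: balance >= 33012 OR age_days >= 1858 → R
acct=H77: balance >= 33012 OR age_days >= 1858 → R
acct=H80: balance >= 44514 OR country = 'DE' → M
acct=H86: balance >= 33012 OR age_days >= 1858 → R
acct=H90: balance >= 33012 OR age_days >= 1858 → R
acct=H95: balance >= 33012 OR age_days >= 1858 → R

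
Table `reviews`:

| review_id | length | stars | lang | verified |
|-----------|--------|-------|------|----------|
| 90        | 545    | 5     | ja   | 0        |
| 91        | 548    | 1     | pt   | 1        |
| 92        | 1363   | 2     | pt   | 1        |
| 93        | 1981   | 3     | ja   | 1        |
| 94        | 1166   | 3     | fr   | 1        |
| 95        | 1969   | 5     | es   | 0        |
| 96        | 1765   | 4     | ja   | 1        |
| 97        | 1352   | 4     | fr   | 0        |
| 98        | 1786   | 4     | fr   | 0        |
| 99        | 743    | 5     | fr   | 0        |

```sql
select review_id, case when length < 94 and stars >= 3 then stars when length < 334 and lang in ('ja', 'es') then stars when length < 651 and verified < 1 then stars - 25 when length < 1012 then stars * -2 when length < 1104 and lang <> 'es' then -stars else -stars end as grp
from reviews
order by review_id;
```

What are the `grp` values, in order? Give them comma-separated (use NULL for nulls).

-20, -2, -2, -3, -3, -5, -4, -4, -4, -10

review_id=90: length < 651 and verified < 1 → -20
review_id=91: length < 1012 → -2
review_id=92: ELSE → -2
review_id=93: ELSE → -3
review_id=94: ELSE → -3
review_id=95: ELSE → -5
review_id=96: ELSE → -4
review_id=97: ELSE → -4
review_id=98: ELSE → -4
review_id=99: length < 1012 → -10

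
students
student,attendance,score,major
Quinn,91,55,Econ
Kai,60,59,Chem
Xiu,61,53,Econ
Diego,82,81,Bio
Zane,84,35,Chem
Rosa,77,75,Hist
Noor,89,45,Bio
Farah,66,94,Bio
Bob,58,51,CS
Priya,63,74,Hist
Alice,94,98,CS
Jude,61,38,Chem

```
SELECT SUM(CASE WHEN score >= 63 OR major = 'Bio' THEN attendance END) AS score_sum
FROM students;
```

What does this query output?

471

student=Quinn: ✗
student=Kai: ✗
student=Xiu: ✗
student=Diego: ✓ → 82
student=Zane: ✗
student=Rosa: ✓ → 77
student=Noor: ✓ → 89
student=Farah: ✓ → 66
student=Bob: ✗
student=Priya: ✓ → 63
student=Alice: ✓ → 94
student=Jude: ✗
score_sum = 82 + 77 + 89 + 66 + 63 + 94 = 471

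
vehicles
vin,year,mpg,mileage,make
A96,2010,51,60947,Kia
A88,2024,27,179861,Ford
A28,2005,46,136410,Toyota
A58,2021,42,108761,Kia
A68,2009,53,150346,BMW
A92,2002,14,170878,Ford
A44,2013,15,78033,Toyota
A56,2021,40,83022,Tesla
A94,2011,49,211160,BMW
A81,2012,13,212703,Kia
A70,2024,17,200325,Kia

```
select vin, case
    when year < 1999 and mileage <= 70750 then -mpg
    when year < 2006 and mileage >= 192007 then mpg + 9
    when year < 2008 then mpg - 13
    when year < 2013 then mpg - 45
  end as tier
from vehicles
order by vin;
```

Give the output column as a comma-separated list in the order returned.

33, NULL, NULL, NULL, 8, NULL, -32, NULL, 1, 4, 6

vin=A28: year < 2008 → 33
vin=A44: (no match → NULL) → NULL
vin=A56: (no match → NULL) → NULL
vin=A58: (no match → NULL) → NULL
vin=A68: year < 2013 → 8
vin=A70: (no match → NULL) → NULL
vin=A81: year < 2013 → -32
vin=A88: (no match → NULL) → NULL
vin=A92: year < 2008 → 1
vin=A94: year < 2013 → 4
vin=A96: year < 2013 → 6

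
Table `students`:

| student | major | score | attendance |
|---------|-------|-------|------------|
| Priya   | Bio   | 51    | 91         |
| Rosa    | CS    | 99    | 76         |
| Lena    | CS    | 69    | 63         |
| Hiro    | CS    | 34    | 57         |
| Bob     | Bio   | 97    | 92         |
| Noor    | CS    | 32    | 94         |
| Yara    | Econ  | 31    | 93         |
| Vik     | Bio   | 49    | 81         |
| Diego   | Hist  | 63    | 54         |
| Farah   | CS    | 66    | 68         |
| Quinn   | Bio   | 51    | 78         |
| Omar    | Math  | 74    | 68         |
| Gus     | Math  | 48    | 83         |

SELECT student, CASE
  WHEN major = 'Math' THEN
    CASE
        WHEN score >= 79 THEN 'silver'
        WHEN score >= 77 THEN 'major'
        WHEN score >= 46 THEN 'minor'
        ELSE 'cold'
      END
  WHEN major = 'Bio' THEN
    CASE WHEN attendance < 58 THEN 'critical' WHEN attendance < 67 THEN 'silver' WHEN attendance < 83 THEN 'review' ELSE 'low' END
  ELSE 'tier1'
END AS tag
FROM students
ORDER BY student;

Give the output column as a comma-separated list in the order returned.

low, tier1, tier1, minor, tier1, tier1, tier1, minor, low, review, tier1, review, tier1

student=Bob: major='Bio' → inner[ELSE] → low
student=Diego: major='Hist' → outer ELSE → tier1
student=Farah: major='CS' → outer ELSE → tier1
student=Gus: major='Math' → inner[score >= 46] → minor
student=Hiro: major='CS' → outer ELSE → tier1
student=Lena: major='CS' → outer ELSE → tier1
student=Noor: major='CS' → outer ELSE → tier1
student=Omar: major='Math' → inner[score >= 46] → minor
student=Priya: major='Bio' → inner[ELSE] → low
student=Quinn: major='Bio' → inner[attendance < 83] → review
student=Rosa: major='CS' → outer ELSE → tier1
student=Vik: major='Bio' → inner[attendance < 83] → review
student=Yara: major='Econ' → outer ELSE → tier1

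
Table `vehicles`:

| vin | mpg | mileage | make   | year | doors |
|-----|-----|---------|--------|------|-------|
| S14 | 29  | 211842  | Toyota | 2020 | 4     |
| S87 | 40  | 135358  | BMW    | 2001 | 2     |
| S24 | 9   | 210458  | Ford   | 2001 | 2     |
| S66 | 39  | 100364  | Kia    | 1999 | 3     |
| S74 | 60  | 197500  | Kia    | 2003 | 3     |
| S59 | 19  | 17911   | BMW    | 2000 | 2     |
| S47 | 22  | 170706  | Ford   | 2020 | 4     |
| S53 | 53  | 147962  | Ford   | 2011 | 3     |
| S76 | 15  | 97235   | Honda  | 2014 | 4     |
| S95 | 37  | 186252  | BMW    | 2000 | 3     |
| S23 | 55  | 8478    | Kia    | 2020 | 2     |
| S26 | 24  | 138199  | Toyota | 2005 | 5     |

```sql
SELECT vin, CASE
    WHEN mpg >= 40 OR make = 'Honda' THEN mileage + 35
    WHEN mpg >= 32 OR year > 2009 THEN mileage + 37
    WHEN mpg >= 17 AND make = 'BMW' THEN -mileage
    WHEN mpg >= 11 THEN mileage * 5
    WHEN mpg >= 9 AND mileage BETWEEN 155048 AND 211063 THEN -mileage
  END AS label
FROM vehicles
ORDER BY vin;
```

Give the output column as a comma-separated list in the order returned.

vin=S14: mpg >= 32 OR year > 2009 → 211879
vin=S23: mpg >= 40 OR make = 'Honda' → 8513
vin=S24: mpg >= 9 AND mileage BETWEEN 155048 AND 211063 → -210458
vin=S26: mpg >= 11 → 690995
vin=S47: mpg >= 32 OR year > 2009 → 170743
vin=S53: mpg >= 40 OR make = 'Honda' → 147997
vin=S59: mpg >= 17 AND make = 'BMW' → -17911
vin=S66: mpg >= 32 OR year > 2009 → 100401
vin=S74: mpg >= 40 OR make = 'Honda' → 197535
vin=S76: mpg >= 40 OR make = 'Honda' → 97270
vin=S87: mpg >= 40 OR make = 'Honda' → 135393
vin=S95: mpg >= 32 OR year > 2009 → 186289

211879, 8513, -210458, 690995, 170743, 147997, -17911, 100401, 197535, 97270, 135393, 186289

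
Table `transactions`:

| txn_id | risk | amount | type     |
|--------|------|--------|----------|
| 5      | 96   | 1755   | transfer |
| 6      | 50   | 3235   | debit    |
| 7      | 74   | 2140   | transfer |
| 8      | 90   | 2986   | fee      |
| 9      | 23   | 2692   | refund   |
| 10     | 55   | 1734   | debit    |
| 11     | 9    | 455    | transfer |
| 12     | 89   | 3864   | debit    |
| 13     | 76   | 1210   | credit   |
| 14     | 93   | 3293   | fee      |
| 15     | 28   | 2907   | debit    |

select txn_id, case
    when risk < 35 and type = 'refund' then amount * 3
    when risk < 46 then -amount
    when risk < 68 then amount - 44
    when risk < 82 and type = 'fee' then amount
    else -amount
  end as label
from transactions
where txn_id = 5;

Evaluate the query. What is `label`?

txn_id = 5: risk=96, amount=1755, type=transfer.
risk < 35 and type = 'refund' → false
risk < 46 → false
risk < 68 → false
risk < 82 and type = 'fee' → false
No prior WHEN matched → ELSE → -1755

-1755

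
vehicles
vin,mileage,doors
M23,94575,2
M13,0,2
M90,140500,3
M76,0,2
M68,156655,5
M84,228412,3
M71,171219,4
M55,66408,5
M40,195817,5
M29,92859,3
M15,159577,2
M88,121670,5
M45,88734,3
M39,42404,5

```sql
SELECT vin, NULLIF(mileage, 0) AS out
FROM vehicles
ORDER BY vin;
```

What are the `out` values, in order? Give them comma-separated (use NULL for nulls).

vin=M13: mileage=0 vs 0: equal → NULL
vin=M15: mileage=159577 vs 0: differ → 159577
vin=M23: mileage=94575 vs 0: differ → 94575
vin=M29: mileage=92859 vs 0: differ → 92859
vin=M39: mileage=42404 vs 0: differ → 42404
vin=M40: mileage=195817 vs 0: differ → 195817
vin=M45: mileage=88734 vs 0: differ → 88734
vin=M55: mileage=66408 vs 0: differ → 66408
vin=M68: mileage=156655 vs 0: differ → 156655
vin=M71: mileage=171219 vs 0: differ → 171219
vin=M76: mileage=0 vs 0: equal → NULL
vin=M84: mileage=228412 vs 0: differ → 228412
vin=M88: mileage=121670 vs 0: differ → 121670
vin=M90: mileage=140500 vs 0: differ → 140500

NULL, 159577, 94575, 92859, 42404, 195817, 88734, 66408, 156655, 171219, NULL, 228412, 121670, 140500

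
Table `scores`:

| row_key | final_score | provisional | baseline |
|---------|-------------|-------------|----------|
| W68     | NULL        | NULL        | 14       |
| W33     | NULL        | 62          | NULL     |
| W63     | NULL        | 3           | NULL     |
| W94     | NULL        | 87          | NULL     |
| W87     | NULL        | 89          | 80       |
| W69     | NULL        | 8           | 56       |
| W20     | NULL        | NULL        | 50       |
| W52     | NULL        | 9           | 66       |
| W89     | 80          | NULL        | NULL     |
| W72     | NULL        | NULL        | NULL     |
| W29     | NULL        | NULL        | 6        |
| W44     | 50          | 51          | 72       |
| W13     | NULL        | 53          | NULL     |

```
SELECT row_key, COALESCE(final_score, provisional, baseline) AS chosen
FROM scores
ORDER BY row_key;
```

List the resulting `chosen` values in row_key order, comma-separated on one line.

row_key=W13: final_score=NULL, provisional=53 → 53
row_key=W20: final_score=NULL, provisional=NULL, baseline=50 → 50
row_key=W29: final_score=NULL, provisional=NULL, baseline=6 → 6
row_key=W33: final_score=NULL, provisional=62 → 62
row_key=W44: final_score=50 → 50
row_key=W52: final_score=NULL, provisional=9 → 9
row_key=W63: final_score=NULL, provisional=3 → 3
row_key=W68: final_score=NULL, provisional=NULL, baseline=14 → 14
row_key=W69: final_score=NULL, provisional=8 → 8
row_key=W72: final_score=NULL, provisional=NULL, baseline=NULL (all NULL) → NULL
row_key=W87: final_score=NULL, provisional=89 → 89
row_key=W89: final_score=80 → 80
row_key=W94: final_score=NULL, provisional=87 → 87

53, 50, 6, 62, 50, 9, 3, 14, 8, NULL, 89, 80, 87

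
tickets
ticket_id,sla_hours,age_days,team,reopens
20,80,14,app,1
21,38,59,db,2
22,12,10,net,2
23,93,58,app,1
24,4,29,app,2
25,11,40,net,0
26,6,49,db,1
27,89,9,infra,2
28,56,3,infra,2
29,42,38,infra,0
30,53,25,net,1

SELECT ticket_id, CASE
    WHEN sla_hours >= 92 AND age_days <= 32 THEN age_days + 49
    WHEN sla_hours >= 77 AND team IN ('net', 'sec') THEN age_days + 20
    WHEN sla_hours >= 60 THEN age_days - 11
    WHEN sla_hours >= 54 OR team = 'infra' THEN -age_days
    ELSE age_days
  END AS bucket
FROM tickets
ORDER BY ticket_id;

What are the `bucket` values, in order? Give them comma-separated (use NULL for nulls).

3, 59, 10, 47, 29, 40, 49, -2, -3, -38, 25

ticket_id=20: sla_hours >= 60 → 3
ticket_id=21: ELSE → 59
ticket_id=22: ELSE → 10
ticket_id=23: sla_hours >= 60 → 47
ticket_id=24: ELSE → 29
ticket_id=25: ELSE → 40
ticket_id=26: ELSE → 49
ticket_id=27: sla_hours >= 60 → -2
ticket_id=28: sla_hours >= 54 OR team = 'infra' → -3
ticket_id=29: sla_hours >= 54 OR team = 'infra' → -38
ticket_id=30: ELSE → 25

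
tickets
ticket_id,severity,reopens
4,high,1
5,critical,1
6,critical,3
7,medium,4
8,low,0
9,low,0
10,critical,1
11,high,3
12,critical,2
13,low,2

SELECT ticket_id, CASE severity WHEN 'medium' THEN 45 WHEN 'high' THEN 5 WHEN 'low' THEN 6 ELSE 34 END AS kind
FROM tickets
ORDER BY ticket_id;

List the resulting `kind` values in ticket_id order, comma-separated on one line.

5, 34, 34, 45, 6, 6, 34, 5, 34, 6

ticket_id=4: severity='high' → 5
ticket_id=5: ELSE → 34
ticket_id=6: ELSE → 34
ticket_id=7: severity='medium' → 45
ticket_id=8: severity='low' → 6
ticket_id=9: severity='low' → 6
ticket_id=10: ELSE → 34
ticket_id=11: severity='high' → 5
ticket_id=12: ELSE → 34
ticket_id=13: severity='low' → 6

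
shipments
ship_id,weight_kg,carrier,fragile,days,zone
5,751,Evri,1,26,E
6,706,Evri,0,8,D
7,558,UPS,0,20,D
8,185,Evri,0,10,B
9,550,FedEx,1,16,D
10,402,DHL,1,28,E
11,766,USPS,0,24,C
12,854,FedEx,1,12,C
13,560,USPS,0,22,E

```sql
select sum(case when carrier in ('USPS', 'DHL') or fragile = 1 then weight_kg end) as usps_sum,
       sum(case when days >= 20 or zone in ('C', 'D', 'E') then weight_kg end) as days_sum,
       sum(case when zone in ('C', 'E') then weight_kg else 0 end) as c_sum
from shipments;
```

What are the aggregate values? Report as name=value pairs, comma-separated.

[usps_sum: carrier in ('USPS', 'DHL') or fragile = 1]
ship_id=5: ✓ → 751
ship_id=6: ✗
ship_id=7: ✗
ship_id=8: ✗
ship_id=9: ✓ → 550
ship_id=10: ✓ → 402
ship_id=11: ✓ → 766
ship_id=12: ✓ → 854
ship_id=13: ✓ → 560
usps_sum = 751 + 550 + 402 + 766 + 854 + 560 = 3883
—
[days_sum: days >= 20 or zone in ('C', 'D', 'E')]
ship_id=5: ✓ → 751
ship_id=6: ✓ → 706
ship_id=7: ✓ → 558
ship_id=8: ✗
ship_id=9: ✓ → 550
ship_id=10: ✓ → 402
ship_id=11: ✓ → 766
ship_id=12: ✓ → 854
ship_id=13: ✓ → 560
days_sum = 751 + 706 + 558 + 550 + 402 + 766 + 854 + 560 = 5147
—
[c_sum: zone in ('C', 'E')]
ship_id=5: ✓ → 751
ship_id=6: ✗
ship_id=7: ✗
ship_id=8: ✗
ship_id=9: ✗
ship_id=10: ✓ → 402
ship_id=11: ✓ → 766
ship_id=12: ✓ → 854
ship_id=13: ✓ → 560
c_sum = 751 + 402 + 766 + 854 + 560 = 3333

usps_sum=3883, days_sum=5147, c_sum=3333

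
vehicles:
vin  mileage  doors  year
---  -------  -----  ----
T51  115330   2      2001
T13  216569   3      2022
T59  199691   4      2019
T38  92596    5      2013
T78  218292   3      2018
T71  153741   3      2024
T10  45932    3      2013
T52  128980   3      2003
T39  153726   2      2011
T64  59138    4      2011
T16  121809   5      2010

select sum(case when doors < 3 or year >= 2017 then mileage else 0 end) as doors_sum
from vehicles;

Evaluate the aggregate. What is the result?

1057349

vin=T51: ✓ → 115330
vin=T13: ✓ → 216569
vin=T59: ✓ → 199691
vin=T38: ✗
vin=T78: ✓ → 218292
vin=T71: ✓ → 153741
vin=T10: ✗
vin=T52: ✗
vin=T39: ✓ → 153726
vin=T64: ✗
vin=T16: ✗
doors_sum = 115330 + 216569 + 199691 + 218292 + 153741 + 153726 = 1057349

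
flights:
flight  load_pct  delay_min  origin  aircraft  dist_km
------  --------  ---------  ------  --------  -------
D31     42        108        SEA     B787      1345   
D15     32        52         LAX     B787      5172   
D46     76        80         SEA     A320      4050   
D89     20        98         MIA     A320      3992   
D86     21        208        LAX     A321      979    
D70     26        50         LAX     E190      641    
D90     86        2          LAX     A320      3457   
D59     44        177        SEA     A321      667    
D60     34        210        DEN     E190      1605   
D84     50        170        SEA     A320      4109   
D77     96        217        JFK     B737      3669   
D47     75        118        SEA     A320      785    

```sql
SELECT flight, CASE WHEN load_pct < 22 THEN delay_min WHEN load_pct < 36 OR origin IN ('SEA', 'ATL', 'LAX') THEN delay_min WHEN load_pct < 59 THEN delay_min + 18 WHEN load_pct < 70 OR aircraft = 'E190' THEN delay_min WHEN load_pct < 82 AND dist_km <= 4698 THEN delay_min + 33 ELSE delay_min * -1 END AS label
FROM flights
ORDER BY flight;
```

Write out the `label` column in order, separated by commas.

flight=D15: load_pct < 36 OR origin IN ('SEA', 'ATL', 'LAX') → 52
flight=D31: load_pct < 36 OR origin IN ('SEA', 'ATL', 'LAX') → 108
flight=D46: load_pct < 36 OR origin IN ('SEA', 'ATL', 'LAX') → 80
flight=D47: load_pct < 36 OR origin IN ('SEA', 'ATL', 'LAX') → 118
flight=D59: load_pct < 36 OR origin IN ('SEA', 'ATL', 'LAX') → 177
flight=D60: load_pct < 36 OR origin IN ('SEA', 'ATL', 'LAX') → 210
flight=D70: load_pct < 36 OR origin IN ('SEA', 'ATL', 'LAX') → 50
flight=D77: ELSE → -217
flight=D84: load_pct < 36 OR origin IN ('SEA', 'ATL', 'LAX') → 170
flight=D86: load_pct < 22 → 208
flight=D89: load_pct < 22 → 98
flight=D90: load_pct < 36 OR origin IN ('SEA', 'ATL', 'LAX') → 2

52, 108, 80, 118, 177, 210, 50, -217, 170, 208, 98, 2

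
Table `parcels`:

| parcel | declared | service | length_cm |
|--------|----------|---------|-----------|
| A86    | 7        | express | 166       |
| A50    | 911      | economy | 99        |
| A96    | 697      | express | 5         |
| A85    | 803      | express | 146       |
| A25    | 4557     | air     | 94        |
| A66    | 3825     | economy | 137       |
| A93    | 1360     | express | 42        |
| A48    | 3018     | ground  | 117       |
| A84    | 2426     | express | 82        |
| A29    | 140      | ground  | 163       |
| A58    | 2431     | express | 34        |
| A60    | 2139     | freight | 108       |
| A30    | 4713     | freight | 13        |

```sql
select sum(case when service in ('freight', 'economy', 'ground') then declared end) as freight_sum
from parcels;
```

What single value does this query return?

14746

parcel=A86: ✗
parcel=A50: ✓ → 911
parcel=A96: ✗
parcel=A85: ✗
parcel=A25: ✗
parcel=A66: ✓ → 3825
parcel=A93: ✗
parcel=A48: ✓ → 3018
parcel=A84: ✗
parcel=A29: ✓ → 140
parcel=A58: ✗
parcel=A60: ✓ → 2139
parcel=A30: ✓ → 4713
freight_sum = 911 + 3825 + 3018 + 140 + 2139 + 4713 = 14746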